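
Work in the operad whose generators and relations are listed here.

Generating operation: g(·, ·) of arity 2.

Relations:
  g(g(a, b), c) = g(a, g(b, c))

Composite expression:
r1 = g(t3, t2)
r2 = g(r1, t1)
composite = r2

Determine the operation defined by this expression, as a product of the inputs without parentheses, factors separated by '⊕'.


Every regrouping of g is equal, so read the t-inputs in written order.
g(t3, t2) reduces to t3 ⊕ t2
g(g(t3, t2), t1) reduces to t3 ⊕ t2 ⊕ t1

t3 ⊕ t2 ⊕ t1


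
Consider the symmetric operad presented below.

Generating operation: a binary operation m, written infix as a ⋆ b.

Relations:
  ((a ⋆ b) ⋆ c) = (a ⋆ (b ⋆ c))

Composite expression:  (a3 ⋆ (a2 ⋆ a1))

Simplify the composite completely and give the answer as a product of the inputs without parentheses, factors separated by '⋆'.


a3 ⋆ a2 ⋆ a1


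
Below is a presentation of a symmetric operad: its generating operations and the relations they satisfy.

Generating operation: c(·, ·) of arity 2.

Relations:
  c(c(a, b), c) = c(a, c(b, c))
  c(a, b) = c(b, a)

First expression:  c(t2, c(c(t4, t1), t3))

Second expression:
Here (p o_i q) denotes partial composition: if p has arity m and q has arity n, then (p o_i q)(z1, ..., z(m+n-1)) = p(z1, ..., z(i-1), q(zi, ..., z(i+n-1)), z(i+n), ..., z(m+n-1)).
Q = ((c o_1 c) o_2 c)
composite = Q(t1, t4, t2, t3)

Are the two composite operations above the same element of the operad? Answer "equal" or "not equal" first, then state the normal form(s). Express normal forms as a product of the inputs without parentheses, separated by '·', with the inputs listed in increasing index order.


Normal form of the first expression: t1 · t2 · t3 · t4
Normal form of the second expression: t1 · t2 · t3 · t4
Identical normal forms: equal.

equal; the common form is t1 · t2 · t3 · t4


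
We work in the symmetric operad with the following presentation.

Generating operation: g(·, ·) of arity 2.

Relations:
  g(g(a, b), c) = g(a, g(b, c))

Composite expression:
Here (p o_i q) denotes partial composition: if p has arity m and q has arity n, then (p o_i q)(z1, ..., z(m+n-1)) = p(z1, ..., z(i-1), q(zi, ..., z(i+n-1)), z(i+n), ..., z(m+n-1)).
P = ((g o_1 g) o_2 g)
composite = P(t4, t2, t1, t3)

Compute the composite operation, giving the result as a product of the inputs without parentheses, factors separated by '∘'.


Under associativity of g, the answer is the t's in reading order.
g(t2, t1) unparenthesizes to t2 ∘ t1
g(t4, g(t2, t1)) unparenthesizes to t4 ∘ t2 ∘ t1
g(g(t4, g(t2, t1)), t3) unparenthesizes to t4 ∘ t2 ∘ t1 ∘ t3

t4 ∘ t2 ∘ t1 ∘ t3


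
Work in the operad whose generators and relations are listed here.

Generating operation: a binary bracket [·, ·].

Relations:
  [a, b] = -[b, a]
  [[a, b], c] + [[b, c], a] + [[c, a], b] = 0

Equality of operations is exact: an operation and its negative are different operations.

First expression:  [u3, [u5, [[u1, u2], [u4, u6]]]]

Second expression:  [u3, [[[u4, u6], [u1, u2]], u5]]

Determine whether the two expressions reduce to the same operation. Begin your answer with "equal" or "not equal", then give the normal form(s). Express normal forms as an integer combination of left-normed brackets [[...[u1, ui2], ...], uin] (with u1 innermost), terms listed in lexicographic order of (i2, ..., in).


Reducing the first expression gives [[[[[u1, u2], u4], u6], u5], u3] - [[[[[u1, u2], u6], u4], u5], u3]
Reducing the second expression gives [[[[[u1, u2], u4], u6], u5], u3] - [[[[[u1, u2], u6], u4], u5], u3]
Identical normal forms: equal.

equal; the common form is [[[[[u1, u2], u4], u6], u5], u3] - [[[[[u1, u2], u6], u4], u5], u3]


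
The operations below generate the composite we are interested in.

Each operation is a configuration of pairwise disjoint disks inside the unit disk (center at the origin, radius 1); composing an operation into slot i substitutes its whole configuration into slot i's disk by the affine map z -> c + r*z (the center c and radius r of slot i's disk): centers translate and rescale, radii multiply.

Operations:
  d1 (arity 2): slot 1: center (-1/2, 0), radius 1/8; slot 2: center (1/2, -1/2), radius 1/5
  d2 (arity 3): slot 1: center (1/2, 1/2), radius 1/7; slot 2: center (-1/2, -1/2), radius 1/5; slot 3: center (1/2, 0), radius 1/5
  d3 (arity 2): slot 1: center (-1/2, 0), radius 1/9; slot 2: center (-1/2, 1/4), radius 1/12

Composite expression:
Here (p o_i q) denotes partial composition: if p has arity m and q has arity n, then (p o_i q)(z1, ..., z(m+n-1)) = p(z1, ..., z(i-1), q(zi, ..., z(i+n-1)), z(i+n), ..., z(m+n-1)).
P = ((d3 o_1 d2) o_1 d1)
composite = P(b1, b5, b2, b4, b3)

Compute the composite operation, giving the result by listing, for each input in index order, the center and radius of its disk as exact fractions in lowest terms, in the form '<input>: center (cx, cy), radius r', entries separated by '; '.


b1: center (-19/42, 1/18), radius 1/504; b2: center (-5/9, -1/18), radius 1/45; b3: center (-1/2, 1/4), radius 1/12; b4: center (-4/9, 0), radius 1/45; b5: center (-55/126, 1/21), radius 1/315

Each b-disk chains the slot maps above it in d3; radii multiply.
b1 passes through 3 substitutions, ending at center (-19/42, 1/18), radius 1/504
b5 passes through 3 substitutions, ending at center (-55/126, 1/21), radius 1/315
b2 passes through 2 substitutions, ending at center (-5/9, -1/18), radius 1/45
b4 passes through 2 substitutions, ending at center (-4/9, 0), radius 1/45
b3 passes through 1 substitution, ending at center (-1/2, 1/4), radius 1/12


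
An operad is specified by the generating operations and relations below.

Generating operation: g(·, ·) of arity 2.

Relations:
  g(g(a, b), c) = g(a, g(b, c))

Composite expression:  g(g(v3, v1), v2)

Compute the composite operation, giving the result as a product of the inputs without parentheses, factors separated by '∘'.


v3 ∘ v1 ∘ v2

Every regrouping of g is equal, so read the v-inputs in written order.
g(v3, v1) flattens to v3 ∘ v1
g(g(v3, v1), v2) flattens to v3 ∘ v1 ∘ v2


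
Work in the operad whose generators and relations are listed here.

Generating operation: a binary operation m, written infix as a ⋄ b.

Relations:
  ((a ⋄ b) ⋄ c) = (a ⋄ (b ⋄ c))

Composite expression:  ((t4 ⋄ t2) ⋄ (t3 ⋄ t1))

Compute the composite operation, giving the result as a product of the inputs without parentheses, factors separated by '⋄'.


Under associativity of m, the answer is the t's in reading order.
(t4 ⋄ t2) spells out as t4 ⋄ t2
(t3 ⋄ t1) spells out as t3 ⋄ t1
((t4 ⋄ t2) ⋄ (t3 ⋄ t1)) spells out as t4 ⋄ t2 ⋄ t3 ⋄ t1

t4 ⋄ t2 ⋄ t3 ⋄ t1


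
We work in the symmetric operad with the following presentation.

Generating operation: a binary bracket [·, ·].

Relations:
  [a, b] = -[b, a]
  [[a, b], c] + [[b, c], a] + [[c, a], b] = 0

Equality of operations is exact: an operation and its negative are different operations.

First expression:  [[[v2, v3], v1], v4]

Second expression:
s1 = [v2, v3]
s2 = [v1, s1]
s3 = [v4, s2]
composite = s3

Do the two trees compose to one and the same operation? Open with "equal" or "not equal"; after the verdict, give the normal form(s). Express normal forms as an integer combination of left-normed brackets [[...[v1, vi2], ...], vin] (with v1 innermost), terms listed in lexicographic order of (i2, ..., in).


equal; both compose to -[[[v1, v2], v3], v4] + [[[v1, v3], v2], v4]

Normal form of the first expression: -[[[v1, v2], v3], v4] + [[[v1, v3], v2], v4]
Normal form of the second expression: -[[[v1, v2], v3], v4] + [[[v1, v3], v2], v4]
The normal forms match — equal.


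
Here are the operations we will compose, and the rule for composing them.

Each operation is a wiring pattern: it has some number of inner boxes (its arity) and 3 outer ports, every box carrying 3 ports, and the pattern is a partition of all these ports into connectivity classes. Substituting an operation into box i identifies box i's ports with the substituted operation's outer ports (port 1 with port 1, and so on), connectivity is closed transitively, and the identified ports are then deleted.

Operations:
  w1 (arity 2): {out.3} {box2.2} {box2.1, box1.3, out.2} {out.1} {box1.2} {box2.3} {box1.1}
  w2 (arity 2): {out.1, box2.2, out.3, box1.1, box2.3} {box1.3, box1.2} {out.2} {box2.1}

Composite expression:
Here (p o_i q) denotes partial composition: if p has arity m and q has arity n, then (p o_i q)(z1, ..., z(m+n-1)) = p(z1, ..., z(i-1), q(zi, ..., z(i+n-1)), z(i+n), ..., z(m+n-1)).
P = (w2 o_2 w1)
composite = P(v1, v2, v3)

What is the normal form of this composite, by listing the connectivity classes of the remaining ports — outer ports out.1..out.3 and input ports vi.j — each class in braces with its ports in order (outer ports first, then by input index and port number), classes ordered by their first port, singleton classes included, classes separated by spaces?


Two ports join when wires chain via w2-identified ports.
through w1, on inputs (v2, v3): {out.1} {out.2, v2.3, v3.1} {out.3} {v2.1} {v2.2} {v3.2} {v3.3} (out.j = stage outer ports)
through w2, on inputs (v1, v2, v3): {out.1, out.3, v1.1, v2.3, v3.1} {out.2} {v1.2, v1.3} {v2.1} {v2.2} {v3.2} {v3.3} (out.j = stage outer ports)

{out.1, out.3, v1.1, v2.3, v3.1} {out.2} {v1.2, v1.3} {v2.1} {v2.2} {v3.2} {v3.3}


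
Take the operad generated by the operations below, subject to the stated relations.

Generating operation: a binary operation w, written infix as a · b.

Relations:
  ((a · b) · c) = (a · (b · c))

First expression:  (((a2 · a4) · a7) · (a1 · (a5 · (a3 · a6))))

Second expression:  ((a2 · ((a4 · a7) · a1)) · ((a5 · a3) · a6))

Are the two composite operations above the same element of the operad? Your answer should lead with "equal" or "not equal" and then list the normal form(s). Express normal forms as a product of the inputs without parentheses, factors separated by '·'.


In normal form, the first expression is a2 · a4 · a7 · a1 · a5 · a3 · a6
In normal form, the second expression is a2 · a4 · a7 · a1 · a5 · a3 · a6
The normal forms match — equal.

equal; the common form is a2 · a4 · a7 · a1 · a5 · a3 · a6


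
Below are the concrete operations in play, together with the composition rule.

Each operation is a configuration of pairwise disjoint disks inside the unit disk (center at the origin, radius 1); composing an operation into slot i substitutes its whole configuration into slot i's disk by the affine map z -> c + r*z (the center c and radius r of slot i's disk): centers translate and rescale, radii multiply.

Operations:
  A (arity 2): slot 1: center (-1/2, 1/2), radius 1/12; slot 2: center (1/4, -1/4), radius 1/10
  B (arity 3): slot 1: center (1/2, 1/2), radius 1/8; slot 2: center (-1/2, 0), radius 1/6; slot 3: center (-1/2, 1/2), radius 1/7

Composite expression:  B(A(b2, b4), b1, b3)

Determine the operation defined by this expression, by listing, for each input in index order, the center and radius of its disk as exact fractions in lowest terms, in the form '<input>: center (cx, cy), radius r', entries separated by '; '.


b1: center (-1/2, 0), radius 1/6; b2: center (7/16, 9/16), radius 1/96; b3: center (-1/2, 1/2), radius 1/7; b4: center (17/32, 15/32), radius 1/80

Nesting under B composes maps z -> c + r*z down each b-path.
input b2: applying the 2 nested substitutions gives center (7/16, 9/16), radius 1/96
input b4: applying the 2 nested substitutions gives center (17/32, 15/32), radius 1/80
input b1: applying the 1 nested substitution gives center (-1/2, 0), radius 1/6
input b3: applying the 1 nested substitution gives center (-1/2, 1/2), radius 1/7


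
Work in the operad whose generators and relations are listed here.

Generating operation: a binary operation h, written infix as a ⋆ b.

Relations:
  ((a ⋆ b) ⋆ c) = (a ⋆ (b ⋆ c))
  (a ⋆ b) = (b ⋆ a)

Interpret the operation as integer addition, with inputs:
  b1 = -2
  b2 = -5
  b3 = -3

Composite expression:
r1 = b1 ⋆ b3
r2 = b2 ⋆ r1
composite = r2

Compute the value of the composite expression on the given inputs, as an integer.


(b1 ⋆ b3) = -5
(b2 ⋆ (b1 ⋆ b3)) = -10

-10


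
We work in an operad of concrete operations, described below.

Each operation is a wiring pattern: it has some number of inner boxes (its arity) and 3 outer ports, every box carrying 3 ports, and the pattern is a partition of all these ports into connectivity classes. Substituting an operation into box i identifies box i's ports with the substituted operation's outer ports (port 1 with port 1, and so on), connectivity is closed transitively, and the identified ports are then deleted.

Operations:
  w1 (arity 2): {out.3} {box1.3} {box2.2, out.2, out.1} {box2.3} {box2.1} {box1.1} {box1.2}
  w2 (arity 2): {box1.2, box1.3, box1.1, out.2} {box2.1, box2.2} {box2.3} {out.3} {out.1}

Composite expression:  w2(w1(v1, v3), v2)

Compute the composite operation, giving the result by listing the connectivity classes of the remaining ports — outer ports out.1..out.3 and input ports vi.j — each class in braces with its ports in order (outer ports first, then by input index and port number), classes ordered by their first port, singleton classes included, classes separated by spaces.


Reachability decides: close wires over w2-identified ports.
w1 over (v1, v3) gives {out.1, out.2, v3.2} {out.3} {v1.1} {v1.2} {v1.3} {v3.1} {v3.3}, out.j being that stage's outer ports
w2 over (v1, v3, v2) gives {out.1} {out.2, v3.2} {out.3} {v1.1} {v1.2} {v1.3} {v2.1, v2.2} {v2.3} {v3.1} {v3.3}, out.j being that stage's outer ports

{out.1} {out.2, v3.2} {out.3} {v1.1} {v1.2} {v1.3} {v2.1, v2.2} {v2.3} {v3.1} {v3.3}


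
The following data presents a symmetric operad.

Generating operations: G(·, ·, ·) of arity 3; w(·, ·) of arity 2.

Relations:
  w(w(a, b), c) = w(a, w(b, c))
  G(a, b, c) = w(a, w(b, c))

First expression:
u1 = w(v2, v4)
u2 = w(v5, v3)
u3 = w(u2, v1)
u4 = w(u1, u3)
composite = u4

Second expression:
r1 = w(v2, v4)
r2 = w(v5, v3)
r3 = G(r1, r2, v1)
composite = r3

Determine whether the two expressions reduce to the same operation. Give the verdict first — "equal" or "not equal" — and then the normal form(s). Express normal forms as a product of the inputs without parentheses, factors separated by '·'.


equal — both sides give v2 · v4 · v5 · v3 · v1

Reducing the first expression gives v2 · v4 · v5 · v3 · v1
Reducing the second expression gives v2 · v4 · v5 · v3 · v1
The normal forms match — equal.


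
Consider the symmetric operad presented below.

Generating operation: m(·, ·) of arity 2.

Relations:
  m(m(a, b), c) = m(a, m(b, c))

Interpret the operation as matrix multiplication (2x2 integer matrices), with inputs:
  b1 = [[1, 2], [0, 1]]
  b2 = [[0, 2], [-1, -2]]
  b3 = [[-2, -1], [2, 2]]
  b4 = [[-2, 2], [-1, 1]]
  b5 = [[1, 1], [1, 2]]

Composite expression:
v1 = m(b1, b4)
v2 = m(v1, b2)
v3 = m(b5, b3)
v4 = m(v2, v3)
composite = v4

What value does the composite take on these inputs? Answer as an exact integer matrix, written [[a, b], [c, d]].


m(b1, b4) = [[-4, 4], [-1, 1]]
m(m(b1, b4), b2) = [[-4, -16], [-1, -4]]
m(b5, b3) = [[0, 1], [2, 3]]
m(m(m(b1, b4), b2), m(b5, b3)) = [[-32, -52], [-8, -13]]

[[-32, -52], [-8, -13]]


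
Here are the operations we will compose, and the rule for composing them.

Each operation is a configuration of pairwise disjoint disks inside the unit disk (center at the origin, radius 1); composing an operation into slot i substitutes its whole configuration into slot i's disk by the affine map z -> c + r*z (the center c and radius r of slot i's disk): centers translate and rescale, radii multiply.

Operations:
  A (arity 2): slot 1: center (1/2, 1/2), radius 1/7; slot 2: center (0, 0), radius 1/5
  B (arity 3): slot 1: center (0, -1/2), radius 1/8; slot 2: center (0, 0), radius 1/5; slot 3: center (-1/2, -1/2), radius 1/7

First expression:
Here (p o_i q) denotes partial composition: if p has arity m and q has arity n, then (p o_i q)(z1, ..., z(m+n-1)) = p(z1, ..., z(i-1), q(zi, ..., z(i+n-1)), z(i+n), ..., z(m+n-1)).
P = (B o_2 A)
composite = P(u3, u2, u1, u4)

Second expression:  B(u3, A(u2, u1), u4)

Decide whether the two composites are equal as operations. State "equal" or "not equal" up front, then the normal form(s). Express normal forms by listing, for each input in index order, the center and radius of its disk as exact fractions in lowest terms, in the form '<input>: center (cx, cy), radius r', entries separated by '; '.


equal — both sides give u1: center (0, 0), radius 1/25; u2: center (1/10, 1/10), radius 1/35; u3: center (0, -1/2), radius 1/8; u4: center (-1/2, -1/2), radius 1/7

The first expression reduces to u1: center (0, 0), radius 1/25; u2: center (1/10, 1/10), radius 1/35; u3: center (0, -1/2), radius 1/8; u4: center (-1/2, -1/2), radius 1/7
The second expression reduces to u1: center (0, 0), radius 1/25; u2: center (1/10, 1/10), radius 1/35; u3: center (0, -1/2), radius 1/8; u4: center (-1/2, -1/2), radius 1/7
The forms coincide; equal.


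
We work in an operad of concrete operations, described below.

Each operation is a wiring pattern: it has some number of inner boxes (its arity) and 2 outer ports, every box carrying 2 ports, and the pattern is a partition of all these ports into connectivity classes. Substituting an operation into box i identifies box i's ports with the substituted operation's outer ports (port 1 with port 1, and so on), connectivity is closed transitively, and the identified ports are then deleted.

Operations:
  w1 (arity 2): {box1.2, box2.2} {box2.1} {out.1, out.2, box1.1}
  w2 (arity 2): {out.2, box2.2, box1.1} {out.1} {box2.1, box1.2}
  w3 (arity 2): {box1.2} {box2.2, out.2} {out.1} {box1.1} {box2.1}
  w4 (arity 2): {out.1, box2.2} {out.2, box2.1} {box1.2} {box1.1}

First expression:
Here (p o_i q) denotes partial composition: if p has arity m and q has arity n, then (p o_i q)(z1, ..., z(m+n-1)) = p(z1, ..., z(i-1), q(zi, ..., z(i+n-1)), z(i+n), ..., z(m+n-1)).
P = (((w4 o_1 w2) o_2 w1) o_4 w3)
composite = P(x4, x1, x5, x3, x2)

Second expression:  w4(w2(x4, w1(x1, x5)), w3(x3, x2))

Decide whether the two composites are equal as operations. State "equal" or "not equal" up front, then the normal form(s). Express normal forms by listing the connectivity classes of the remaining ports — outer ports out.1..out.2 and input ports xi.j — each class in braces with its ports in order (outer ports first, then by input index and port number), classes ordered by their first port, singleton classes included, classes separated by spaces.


equal — both sides give {out.1, x2.2} {out.2} {x1.1, x4.1, x4.2} {x1.2, x5.2} {x2.1} {x3.1} {x3.2} {x5.1}

Reducing the first expression gives {out.1, x2.2} {out.2} {x1.1, x4.1, x4.2} {x1.2, x5.2} {x2.1} {x3.1} {x3.2} {x5.1}
Reducing the second expression gives {out.1, x2.2} {out.2} {x1.1, x4.1, x4.2} {x1.2, x5.2} {x2.1} {x3.1} {x3.2} {x5.1}
Identical normal forms: equal.


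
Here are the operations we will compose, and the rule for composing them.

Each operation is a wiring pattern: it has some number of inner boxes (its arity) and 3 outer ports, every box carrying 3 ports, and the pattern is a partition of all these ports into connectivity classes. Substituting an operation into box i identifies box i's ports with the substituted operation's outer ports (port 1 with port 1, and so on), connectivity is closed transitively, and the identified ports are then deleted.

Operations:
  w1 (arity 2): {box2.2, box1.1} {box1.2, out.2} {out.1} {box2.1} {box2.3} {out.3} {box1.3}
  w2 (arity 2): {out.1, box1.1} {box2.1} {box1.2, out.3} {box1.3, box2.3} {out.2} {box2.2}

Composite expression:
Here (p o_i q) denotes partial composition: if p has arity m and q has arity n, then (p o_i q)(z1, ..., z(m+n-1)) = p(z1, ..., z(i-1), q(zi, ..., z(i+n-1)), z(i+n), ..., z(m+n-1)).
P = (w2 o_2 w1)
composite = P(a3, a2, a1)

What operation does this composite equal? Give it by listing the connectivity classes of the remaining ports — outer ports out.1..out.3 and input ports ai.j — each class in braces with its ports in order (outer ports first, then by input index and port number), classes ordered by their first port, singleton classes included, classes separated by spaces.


{out.1, a3.1} {out.2} {out.3, a3.2} {a1.1} {a1.2, a2.1} {a1.3} {a2.2} {a2.3} {a3.3}

After gluing at w2, chains via deleted ports link the a-ports.
the subtree at w1 composes to {out.1} {out.2, a2.2} {out.3} {a1.1} {a1.2, a2.1} {a1.3} {a2.3} on (a2, a1); out.j = own outer ports
the subtree at w2 composes to {out.1, a3.1} {out.2} {out.3, a3.2} {a1.1} {a1.2, a2.1} {a1.3} {a2.2} {a2.3} {a3.3} on (a3, a2, a1); out.j = own outer ports


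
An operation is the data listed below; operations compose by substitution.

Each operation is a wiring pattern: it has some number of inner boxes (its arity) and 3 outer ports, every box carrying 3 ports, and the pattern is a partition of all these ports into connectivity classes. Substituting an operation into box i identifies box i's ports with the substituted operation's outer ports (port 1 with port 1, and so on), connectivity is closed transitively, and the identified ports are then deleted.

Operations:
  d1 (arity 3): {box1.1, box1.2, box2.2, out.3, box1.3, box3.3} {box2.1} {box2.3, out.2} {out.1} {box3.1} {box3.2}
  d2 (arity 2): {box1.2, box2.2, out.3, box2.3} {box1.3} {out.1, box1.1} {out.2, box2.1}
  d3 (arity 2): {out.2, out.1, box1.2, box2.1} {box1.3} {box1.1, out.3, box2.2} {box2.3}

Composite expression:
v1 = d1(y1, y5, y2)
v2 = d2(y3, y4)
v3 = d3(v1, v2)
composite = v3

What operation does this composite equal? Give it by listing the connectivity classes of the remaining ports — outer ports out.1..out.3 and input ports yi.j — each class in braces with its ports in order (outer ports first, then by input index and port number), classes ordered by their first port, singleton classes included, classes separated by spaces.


Connectivity passes through glued d3-boundaries; trace each wire chain.
through d1, on inputs (y1, y5, y2): {out.1} {out.2, y5.3} {out.3, y1.1, y1.2, y1.3, y2.3, y5.2} {y2.1} {y2.2} {y5.1} (out.j = stage outer ports)
through d2, on inputs (y3, y4): {out.1, y3.1} {out.2, y4.1} {out.3, y3.2, y4.2, y4.3} {y3.3} (out.j = stage outer ports)
through d3, on inputs (y1, y5, y2, y3, y4): {out.1, out.2, y3.1, y5.3} {out.3, y4.1} {y1.1, y1.2, y1.3, y2.3, y5.2} {y2.1} {y2.2} {y3.2, y4.2, y4.3} {y3.3} {y5.1} (out.j = stage outer ports)

{out.1, out.2, y3.1, y5.3} {out.3, y4.1} {y1.1, y1.2, y1.3, y2.3, y5.2} {y2.1} {y2.2} {y3.2, y4.2, y4.3} {y3.3} {y5.1}


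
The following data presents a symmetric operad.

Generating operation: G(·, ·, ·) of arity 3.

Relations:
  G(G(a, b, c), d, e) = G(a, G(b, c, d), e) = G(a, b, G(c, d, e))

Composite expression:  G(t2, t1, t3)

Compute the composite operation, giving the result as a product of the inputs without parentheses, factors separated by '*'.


t2 * t1 * t3

All parenthesizations of G agree; list the t-inputs left to right.
G(t2, t1, t3) unparenthesizes to t2 * t1 * t3


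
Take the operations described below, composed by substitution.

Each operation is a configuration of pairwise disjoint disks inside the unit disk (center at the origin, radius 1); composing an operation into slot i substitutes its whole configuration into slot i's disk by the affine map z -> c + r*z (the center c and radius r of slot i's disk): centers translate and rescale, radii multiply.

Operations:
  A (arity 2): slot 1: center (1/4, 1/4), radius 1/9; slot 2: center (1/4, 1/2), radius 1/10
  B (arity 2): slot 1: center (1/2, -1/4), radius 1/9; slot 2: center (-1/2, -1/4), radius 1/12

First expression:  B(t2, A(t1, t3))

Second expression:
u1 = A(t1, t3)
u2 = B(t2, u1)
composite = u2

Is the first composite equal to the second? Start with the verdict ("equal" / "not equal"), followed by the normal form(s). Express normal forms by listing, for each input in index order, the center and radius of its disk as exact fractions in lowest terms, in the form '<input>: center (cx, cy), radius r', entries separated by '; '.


equal — both sides give t1: center (-23/48, -11/48), radius 1/108; t2: center (1/2, -1/4), radius 1/9; t3: center (-23/48, -5/24), radius 1/120

Normal form of the first expression: t1: center (-23/48, -11/48), radius 1/108; t2: center (1/2, -1/4), radius 1/9; t3: center (-23/48, -5/24), radius 1/120
Normal form of the second expression: t1: center (-23/48, -11/48), radius 1/108; t2: center (1/2, -1/4), radius 1/9; t3: center (-23/48, -5/24), radius 1/120
Same normal form: equal.


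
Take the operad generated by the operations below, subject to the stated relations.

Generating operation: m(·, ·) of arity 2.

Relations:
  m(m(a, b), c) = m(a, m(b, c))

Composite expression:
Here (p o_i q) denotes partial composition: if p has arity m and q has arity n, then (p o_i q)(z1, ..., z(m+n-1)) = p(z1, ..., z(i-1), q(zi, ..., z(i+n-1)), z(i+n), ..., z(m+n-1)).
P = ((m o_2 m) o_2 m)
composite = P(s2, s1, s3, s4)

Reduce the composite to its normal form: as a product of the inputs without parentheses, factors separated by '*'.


s2 * s1 * s3 * s4

The m-tree's shape is irrelevant; the s-reading-order decides.
m(s1, s3) linearizes to s1 * s3
m(m(s1, s3), s4) linearizes to s1 * s3 * s4
m(s2, m(m(s1, s3), s4)) linearizes to s2 * s1 * s3 * s4


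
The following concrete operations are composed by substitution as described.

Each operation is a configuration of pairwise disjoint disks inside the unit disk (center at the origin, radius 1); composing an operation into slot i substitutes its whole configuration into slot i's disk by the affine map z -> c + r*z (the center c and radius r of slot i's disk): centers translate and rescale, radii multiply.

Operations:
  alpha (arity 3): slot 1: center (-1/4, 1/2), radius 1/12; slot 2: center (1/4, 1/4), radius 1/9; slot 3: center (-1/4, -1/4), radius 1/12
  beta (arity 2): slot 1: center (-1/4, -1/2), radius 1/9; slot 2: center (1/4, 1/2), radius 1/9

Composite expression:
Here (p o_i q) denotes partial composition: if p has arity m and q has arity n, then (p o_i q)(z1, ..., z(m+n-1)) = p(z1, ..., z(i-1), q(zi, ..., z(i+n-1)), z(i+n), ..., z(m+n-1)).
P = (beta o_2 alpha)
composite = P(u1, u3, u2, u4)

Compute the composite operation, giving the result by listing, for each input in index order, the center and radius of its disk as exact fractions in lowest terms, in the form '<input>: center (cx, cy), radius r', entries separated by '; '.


u1: center (-1/4, -1/2), radius 1/9; u2: center (5/18, 19/36), radius 1/81; u3: center (2/9, 5/9), radius 1/108; u4: center (2/9, 17/36), radius 1/108

Each u-disk chains the slot maps above it in beta; radii multiply.
u1: after 1 affine step, its disk has center (-1/4, -1/2), radius 1/9
u3: after 2 affine steps, its disk has center (2/9, 5/9), radius 1/108
u2: after 2 affine steps, its disk has center (5/18, 19/36), radius 1/81
u4: after 2 affine steps, its disk has center (2/9, 17/36), radius 1/108


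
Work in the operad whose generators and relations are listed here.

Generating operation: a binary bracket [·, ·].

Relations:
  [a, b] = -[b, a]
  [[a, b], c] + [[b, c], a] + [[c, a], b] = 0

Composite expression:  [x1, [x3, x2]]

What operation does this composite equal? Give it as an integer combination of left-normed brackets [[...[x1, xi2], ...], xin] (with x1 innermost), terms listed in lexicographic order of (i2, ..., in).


-[[x1, x2], x3] + [[x1, x3], x2]

A multilinear Lie element is pinned by x1-initial words (x1 innermost).
Composite bracket: [x1, [x3, x2]]
Each bracket splits as ab - ba, giving 4 signed words (2^2 = 4).
Only words starting with x1 matter:
  word x1x2x3 has sign -1, contributing -[[x1, x2], x3]
  word x1x3x2 has sign +1, contributing +[[x1, x3], x2]


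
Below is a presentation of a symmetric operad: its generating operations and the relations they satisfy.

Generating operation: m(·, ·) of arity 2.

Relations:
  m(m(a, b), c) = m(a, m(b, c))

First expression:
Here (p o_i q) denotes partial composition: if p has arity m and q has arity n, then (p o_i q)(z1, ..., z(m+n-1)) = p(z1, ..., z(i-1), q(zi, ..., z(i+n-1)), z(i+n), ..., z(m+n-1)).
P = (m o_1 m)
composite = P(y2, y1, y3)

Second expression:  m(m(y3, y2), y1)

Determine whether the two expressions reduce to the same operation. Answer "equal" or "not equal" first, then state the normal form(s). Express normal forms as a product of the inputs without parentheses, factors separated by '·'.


not equal; first: y2 · y1 · y3; second: y3 · y2 · y1

The first expression reduces to y2 · y1 · y3
The second expression reduces to y3 · y2 · y1
The forms do not match — not equal.


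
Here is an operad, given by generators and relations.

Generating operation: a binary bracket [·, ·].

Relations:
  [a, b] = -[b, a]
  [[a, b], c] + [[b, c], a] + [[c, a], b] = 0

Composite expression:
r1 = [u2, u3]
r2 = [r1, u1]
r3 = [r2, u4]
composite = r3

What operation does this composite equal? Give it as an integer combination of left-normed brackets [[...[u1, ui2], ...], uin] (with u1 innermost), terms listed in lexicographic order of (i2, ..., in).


-[[[u1, u2], u3], u4] + [[[u1, u3], u2], u4]

Expand each bracket as ab - ba; the u1-initial words give the coefficients.
Composite bracket: [[[u2, u3], u1], u4]
Expanding via [a, b] = ab - ba: 8 signed words (2^3 = 8).
Words beginning with u1 determine it all:
  u1u2u3u4 appears with sign -1, giving the term -[[[u1, u2], u3], u4]
  u1u3u2u4 appears with sign +1, giving the term +[[[u1, u3], u2], u4]


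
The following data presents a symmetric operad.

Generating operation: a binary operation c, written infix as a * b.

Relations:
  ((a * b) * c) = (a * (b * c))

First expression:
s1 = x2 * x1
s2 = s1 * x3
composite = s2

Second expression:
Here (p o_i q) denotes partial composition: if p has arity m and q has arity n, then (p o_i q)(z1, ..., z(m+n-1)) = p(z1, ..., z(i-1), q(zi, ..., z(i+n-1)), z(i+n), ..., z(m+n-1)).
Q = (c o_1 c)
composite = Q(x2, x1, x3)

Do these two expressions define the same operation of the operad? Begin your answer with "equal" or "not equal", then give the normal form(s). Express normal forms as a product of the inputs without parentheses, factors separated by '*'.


equal: each reduces to x2 * x1 * x3

In normal form, the first expression is x2 * x1 * x3
In normal form, the second expression is x2 * x1 * x3
One common form — equal.


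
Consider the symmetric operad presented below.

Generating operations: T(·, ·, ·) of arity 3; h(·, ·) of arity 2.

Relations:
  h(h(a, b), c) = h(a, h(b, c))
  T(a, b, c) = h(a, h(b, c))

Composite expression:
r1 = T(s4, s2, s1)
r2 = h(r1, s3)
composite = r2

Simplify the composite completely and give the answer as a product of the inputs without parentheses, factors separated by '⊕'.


s4 ⊕ s2 ⊕ s1 ⊕ s3


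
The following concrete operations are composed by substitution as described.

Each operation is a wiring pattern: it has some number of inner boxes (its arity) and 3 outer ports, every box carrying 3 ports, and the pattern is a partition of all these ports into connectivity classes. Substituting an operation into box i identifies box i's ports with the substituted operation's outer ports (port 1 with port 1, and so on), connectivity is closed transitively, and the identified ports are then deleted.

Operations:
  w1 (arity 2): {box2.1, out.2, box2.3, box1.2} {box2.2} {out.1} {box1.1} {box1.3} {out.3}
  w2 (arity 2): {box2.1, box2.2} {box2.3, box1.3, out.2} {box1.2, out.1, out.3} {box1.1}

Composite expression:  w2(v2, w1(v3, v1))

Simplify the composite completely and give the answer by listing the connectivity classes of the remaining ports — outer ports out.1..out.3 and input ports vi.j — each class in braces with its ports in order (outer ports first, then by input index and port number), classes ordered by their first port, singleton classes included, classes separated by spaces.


{out.1, out.3, v2.2} {out.2, v2.3} {v1.1, v1.3, v3.2} {v1.2} {v2.1} {v3.1} {v3.3}


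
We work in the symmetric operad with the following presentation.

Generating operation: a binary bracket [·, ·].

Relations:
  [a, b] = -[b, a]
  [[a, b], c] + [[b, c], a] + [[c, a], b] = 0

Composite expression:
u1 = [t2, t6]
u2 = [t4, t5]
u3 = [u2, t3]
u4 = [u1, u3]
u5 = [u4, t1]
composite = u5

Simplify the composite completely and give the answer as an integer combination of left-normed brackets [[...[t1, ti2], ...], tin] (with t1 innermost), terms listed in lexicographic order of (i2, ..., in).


[[[[[t1, t2], t6], t3], t4], t5] - [[[[[t1, t2], t6], t3], t5], t4] - [[[[[t1, t2], t6], t4], t5], t3] + [[[[[t1, t2], t6], t5], t4], t3] - [[[[[t1, t3], t4], t5], t2], t6] + [[[[[t1, t3], t4], t5], t6], t2] + [[[[[t1, t3], t5], t4], t2], t6] - [[[[[t1, t3], t5], t4], t6], t2] + [[[[[t1, t4], t5], t3], t2], t6] - [[[[[t1, t4], t5], t3], t6], t2] - [[[[[t1, t5], t4], t3], t2], t6] + [[[[[t1, t5], t4], t3], t6], t2] - [[[[[t1, t6], t2], t3], t4], t5] + [[[[[t1, t6], t2], t3], t5], t4] + [[[[[t1, t6], t2], t4], t5], t3] - [[[[[t1, t6], t2], t5], t4], t3]


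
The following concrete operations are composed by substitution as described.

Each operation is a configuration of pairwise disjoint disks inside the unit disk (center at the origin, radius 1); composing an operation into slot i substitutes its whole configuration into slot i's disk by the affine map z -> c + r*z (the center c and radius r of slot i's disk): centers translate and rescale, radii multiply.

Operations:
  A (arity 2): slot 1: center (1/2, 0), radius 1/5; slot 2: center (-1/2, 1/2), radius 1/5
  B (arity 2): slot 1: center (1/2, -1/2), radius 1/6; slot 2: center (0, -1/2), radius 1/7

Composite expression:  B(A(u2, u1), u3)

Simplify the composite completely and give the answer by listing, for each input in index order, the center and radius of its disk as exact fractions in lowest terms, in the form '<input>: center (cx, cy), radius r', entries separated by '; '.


u1: center (5/12, -5/12), radius 1/30; u2: center (7/12, -1/2), radius 1/30; u3: center (0, -1/2), radius 1/7

Each u-disk chains the slot maps above it in B; radii multiply.
u2: after 2 affine steps, its disk has center (7/12, -1/2), radius 1/30
u1: after 2 affine steps, its disk has center (5/12, -5/12), radius 1/30
u3: after 1 affine step, its disk has center (0, -1/2), radius 1/7


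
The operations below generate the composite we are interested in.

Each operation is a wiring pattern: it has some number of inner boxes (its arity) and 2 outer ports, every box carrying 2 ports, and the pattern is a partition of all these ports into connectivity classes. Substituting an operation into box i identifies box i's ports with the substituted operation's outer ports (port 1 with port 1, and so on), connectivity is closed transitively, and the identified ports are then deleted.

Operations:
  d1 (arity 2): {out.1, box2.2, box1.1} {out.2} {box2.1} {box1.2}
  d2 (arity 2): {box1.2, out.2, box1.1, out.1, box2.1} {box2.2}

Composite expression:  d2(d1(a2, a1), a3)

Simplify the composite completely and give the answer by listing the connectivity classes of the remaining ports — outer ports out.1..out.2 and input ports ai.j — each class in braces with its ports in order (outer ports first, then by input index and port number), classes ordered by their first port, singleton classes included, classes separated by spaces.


{out.1, out.2, a1.2, a2.1, a3.1} {a1.1} {a2.2} {a3.2}

Two ports join when wires chain via d2-identified ports.
after d1, the pattern on (a2, a1) reads {out.1, a1.2, a2.1} {out.2} {a1.1} {a2.2} (out.j = its outer ports)
after d2, the pattern on (a2, a1, a3) reads {out.1, out.2, a1.2, a2.1, a3.1} {a1.1} {a2.2} {a3.2} (out.j = its outer ports)


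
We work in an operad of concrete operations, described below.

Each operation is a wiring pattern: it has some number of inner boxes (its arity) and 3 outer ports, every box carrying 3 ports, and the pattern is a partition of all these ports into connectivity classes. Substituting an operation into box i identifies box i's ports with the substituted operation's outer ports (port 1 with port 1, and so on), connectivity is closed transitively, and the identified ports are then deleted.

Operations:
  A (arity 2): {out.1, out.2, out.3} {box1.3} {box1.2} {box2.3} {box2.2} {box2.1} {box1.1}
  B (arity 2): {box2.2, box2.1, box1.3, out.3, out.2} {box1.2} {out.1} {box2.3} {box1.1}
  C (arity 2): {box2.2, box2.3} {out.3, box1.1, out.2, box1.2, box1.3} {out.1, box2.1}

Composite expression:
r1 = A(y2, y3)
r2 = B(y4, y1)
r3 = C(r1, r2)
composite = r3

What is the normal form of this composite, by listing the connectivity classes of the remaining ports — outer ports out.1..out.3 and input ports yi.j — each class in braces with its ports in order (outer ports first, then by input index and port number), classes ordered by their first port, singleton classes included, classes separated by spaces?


{out.1} {out.2, out.3} {y1.1, y1.2, y4.3} {y1.3} {y2.1} {y2.2} {y2.3} {y3.1} {y3.2} {y3.3} {y4.1} {y4.2}

Treat the ports identified at C as solder joints: merge, then drop.
the subtree at A composes to {out.1, out.2, out.3} {y2.1} {y2.2} {y2.3} {y3.1} {y3.2} {y3.3} on (y2, y3); out.j = own outer ports
the subtree at B composes to {out.1} {out.2, out.3, y1.1, y1.2, y4.3} {y1.3} {y4.1} {y4.2} on (y4, y1); out.j = own outer ports
the subtree at C composes to {out.1} {out.2, out.3} {y1.1, y1.2, y4.3} {y1.3} {y2.1} {y2.2} {y2.3} {y3.1} {y3.2} {y3.3} {y4.1} {y4.2} on (y2, y3, y4, y1); out.j = own outer ports


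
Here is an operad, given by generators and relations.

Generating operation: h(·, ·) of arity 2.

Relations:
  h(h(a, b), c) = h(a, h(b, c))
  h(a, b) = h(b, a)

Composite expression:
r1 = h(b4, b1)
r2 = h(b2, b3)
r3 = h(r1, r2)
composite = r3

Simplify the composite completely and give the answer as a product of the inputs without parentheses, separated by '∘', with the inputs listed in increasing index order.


b1 ∘ b2 ∘ b3 ∘ b4

Key point: h commutes, so take the b-inputs in any fixed order.
h(b4, b1) spells out as b4 ∘ b1
h(b2, b3) spells out as b2 ∘ b3
h(h(b4, b1), h(b2, b3)) spells out as b4 ∘ b1 ∘ b2 ∘ b3
rearranged into index order: b1 ∘ b2 ∘ b3 ∘ b4


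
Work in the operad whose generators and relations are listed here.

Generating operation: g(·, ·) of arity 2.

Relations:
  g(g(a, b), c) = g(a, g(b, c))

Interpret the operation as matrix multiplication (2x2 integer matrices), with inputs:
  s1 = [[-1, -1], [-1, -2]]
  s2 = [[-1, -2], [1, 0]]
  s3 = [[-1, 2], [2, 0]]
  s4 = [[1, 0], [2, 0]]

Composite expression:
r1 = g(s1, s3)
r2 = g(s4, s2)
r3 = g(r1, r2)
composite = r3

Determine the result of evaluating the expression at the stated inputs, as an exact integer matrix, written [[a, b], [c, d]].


g(s1, s3) = [[-1, -2], [-3, -2]]
g(s4, s2) = [[-1, -2], [-2, -4]]
g(g(s1, s3), g(s4, s2)) = [[5, 10], [7, 14]]

[[5, 10], [7, 14]]


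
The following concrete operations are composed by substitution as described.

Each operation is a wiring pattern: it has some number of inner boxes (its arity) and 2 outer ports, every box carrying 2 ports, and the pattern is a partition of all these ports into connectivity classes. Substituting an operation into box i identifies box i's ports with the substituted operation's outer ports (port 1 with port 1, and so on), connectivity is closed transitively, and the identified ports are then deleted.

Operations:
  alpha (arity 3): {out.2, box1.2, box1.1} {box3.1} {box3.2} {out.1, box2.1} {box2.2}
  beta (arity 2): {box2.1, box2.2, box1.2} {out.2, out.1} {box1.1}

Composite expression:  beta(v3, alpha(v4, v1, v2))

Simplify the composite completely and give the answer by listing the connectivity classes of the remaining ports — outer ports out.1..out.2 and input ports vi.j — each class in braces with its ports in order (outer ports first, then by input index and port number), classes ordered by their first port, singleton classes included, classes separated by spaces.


Two ports join when wires chain via beta-identified ports.
alpha over (v4, v1, v2) gives {out.1, v1.1} {out.2, v4.1, v4.2} {v1.2} {v2.1} {v2.2}, out.j being that stage's outer ports
beta over (v3, v4, v1, v2) gives {out.1, out.2} {v1.1, v3.2, v4.1, v4.2} {v1.2} {v2.1} {v2.2} {v3.1}, out.j being that stage's outer ports

{out.1, out.2} {v1.1, v3.2, v4.1, v4.2} {v1.2} {v2.1} {v2.2} {v3.1}
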